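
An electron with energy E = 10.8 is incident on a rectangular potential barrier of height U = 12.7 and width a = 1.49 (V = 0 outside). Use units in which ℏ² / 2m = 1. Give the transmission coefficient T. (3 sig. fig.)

Since E < U the interior solution is evanescent with decay constant κ = √(2m(U − E))/ℏ = 1.378.
κa = 2.054, sinh(κa) = 3.835.
Matching ψ, ψ′ at both faces gives T = [1 + U² sinh²(κa) / (4E(U − E))]⁻¹ = 1/29.90 = 0.0334.

T = 0.0334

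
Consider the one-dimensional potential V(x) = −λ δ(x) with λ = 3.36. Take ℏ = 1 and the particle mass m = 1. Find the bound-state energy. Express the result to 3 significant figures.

For x ≠ 0 the bound state is ψ ∝ e^{−κ|x|}; integrating the TISE across the delta gives the cusp condition 2κ = 2mλ/ℏ², so κ = 3.360.
Then E = −ℏ²κ²/(2m) = −mλ²/(2ℏ²) = -5.645.

E = -5.64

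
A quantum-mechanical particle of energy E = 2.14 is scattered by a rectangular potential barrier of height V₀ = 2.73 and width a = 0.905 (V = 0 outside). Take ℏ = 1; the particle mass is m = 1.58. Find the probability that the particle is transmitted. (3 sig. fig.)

E < V₀: inside the barrier ψ ∝ e^{±κx} with κ = √(2m(V₀ − E))/ℏ = 1.365.
κa = 1.236, sinh(κa) = 1.575.
The exact tunnelling result is T⁻¹ = 1 + V₀² sinh²(κa) / [4E(V₀ − E)] = 4.661, so T = 0.215.

T = 0.215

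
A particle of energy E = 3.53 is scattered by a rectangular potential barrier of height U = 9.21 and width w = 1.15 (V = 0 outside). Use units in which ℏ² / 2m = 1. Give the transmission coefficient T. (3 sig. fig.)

Since E < U the interior solution is evanescent with decay constant κ = √(2m(U − E))/ℏ = 2.383.
κw = 2.741, sinh(κw) = 7.717.
Matching ψ, ψ′ at both faces gives T = [1 + U² sinh²(κw) / (4E(U − E))]⁻¹ = 1/63.99 = 0.0156.

T = 0.0156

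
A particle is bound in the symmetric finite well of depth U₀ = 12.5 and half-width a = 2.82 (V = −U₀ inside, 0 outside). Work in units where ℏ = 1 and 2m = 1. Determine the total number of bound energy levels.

N = 7

The dimensionless depth is z₀ = a√(2mU₀)/ℏ = 2.82 × √(12.50) = 9.970.
A new bound state (alternating even/odd) appears each time z₀ passes a multiple of π/2, so N = ⌊2z₀/π⌋ + 1 = ⌊6.347⌋ + 1 = 7.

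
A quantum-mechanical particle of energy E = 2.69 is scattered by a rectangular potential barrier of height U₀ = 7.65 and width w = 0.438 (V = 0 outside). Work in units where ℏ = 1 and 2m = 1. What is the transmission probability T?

T = 0.413

E < U₀: inside the barrier ψ ∝ e^{±κx} with κ = √(2m(U₀ − E))/ℏ = 2.227.
κw = 0.9755, sinh(κw) = 1.138.
Matching ψ, ψ′ at both faces gives T = [1 + U₀² sinh²(κw) / (4E(U₀ − E))]⁻¹ = 1/2.419 = 0.413.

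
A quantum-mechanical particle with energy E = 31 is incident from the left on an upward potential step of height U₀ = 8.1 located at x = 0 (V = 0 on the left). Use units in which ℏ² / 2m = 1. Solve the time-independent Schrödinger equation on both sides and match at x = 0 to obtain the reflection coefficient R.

On each side the TISE gives plane waves with k = √(2m(E − V))/ℏ: k₁ = √(2·½·31) = 5.568, k₂ = √(2·½·22.9) = 4.785.
Continuity of ψ and ψ′ at the step yields the reflection amplitude r = (k₁ − k₂)/(k₁ + k₂) = 0.07557; thus R = |r|² = 0.005711, T = 0.9943.

R = 0.00571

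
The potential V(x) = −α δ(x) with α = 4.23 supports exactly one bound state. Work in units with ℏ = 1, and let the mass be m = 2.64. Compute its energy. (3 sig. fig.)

For x ≠ 0 the bound state is ψ ∝ e^{−κ|x|}; integrating the TISE across the delta gives the cusp condition 2κ = 2mα/ℏ², so κ = 11.17.
Then E = −ℏ²κ²/(2m) = −mα²/(2ℏ²) = -23.62.

E = -23.6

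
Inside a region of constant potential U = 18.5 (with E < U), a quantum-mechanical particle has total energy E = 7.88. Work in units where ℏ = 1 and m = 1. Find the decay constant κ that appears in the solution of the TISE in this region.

κ = 4.61

Since E < U the TISE in this region is ψ'' = κ²ψ with κ = √(2m(U − E))/ℏ.
κ = √(2 × 1 × 10.62) = 4.609.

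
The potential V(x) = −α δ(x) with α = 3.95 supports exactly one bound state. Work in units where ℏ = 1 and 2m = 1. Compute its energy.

The bound state is ψ(x) = √κ e^{−κ|x|}. The derivative jump ψ'(0⁺) − ψ'(0⁻) = −(2mα/ℏ²)ψ(0) fixes κ = mα/ℏ² = 1.975.
Then E = −ℏ²κ²/(2m) = −mα²/(2ℏ²) = -3.901.

E = -3.90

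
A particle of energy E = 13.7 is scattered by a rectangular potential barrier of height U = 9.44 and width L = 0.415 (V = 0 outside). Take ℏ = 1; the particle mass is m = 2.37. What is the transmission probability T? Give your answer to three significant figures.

Above the barrier the interior wavenumber is k₂ = √(2m(E − U))/ℏ = 4.494, giving phase k₂L = 1.865.
T = [1 + U² sin²(k₂L) / (4E(E − U))]⁻¹ = 1/1.350 = 0.741.

T = 0.741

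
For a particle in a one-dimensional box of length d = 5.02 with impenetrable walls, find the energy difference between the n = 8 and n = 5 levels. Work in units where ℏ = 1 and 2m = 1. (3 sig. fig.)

ΔE = 15.3

E_n = n²π²ℏ²/(2md²), so ΔE = (8² − 5²) π²ℏ²/(2md²).
ΔE = 39 × π² / (2 × 0.5 × 5.02²) = 15.27.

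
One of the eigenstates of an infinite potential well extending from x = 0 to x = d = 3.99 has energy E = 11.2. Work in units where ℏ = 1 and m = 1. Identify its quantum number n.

n = 6

From E_n = n²π²ℏ²/(2md²) invert to n = √(2md²E)/(πℏ).
n = (3.99/π) × √(2 × 1 × 11.2) = 6.011 → n = 6.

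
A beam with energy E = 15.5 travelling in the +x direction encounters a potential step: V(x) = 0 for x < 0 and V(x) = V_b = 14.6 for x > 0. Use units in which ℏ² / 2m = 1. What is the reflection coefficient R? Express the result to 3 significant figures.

On each side the TISE gives plane waves with k = √(2m(E − V))/ℏ: k₁ = √(2·½·15.5) = 3.937, k₂ = √(2·½·0.9) = 0.9487.
Continuity of ψ and ψ′ at the step yields the reflection amplitude r = (k₁ − k₂)/(k₁ + k₂) = 0.6116; thus R = |r|² = 0.3741, T = 0.6259.

R = 0.374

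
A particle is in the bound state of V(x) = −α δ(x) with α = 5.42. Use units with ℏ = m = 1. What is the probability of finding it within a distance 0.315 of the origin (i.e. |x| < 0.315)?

P = 0.967

The normalised bound state is ψ = √κ e^{−κ|x|} with κ = mα/ℏ² = 5.420.
P(|x| < d) = ∫_{−d}^{d} κ e^{−2κ|x|} dx = 1 − e^{−2κd} = 1 − e^{−3.415} = 0.9671.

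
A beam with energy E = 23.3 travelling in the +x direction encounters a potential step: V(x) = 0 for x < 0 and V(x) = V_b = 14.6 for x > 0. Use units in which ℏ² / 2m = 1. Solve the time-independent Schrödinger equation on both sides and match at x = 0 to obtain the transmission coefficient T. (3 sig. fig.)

T = 0.942

On each side the TISE gives plane waves with k = √(2m(E − V))/ℏ: k₁ = √(2·½·23.3) = 4.827, k₂ = √(2·½·8.7) = 2.950.
Continuity of ψ and ψ′ at the step yields the reflection amplitude r = (k₁ − k₂)/(k₁ + k₂) = 0.2414; thus R = |r|² = 0.05828, T = 0.9417.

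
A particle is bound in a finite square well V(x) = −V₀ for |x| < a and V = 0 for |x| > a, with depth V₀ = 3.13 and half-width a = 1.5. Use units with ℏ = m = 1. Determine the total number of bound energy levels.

N = 3

The dimensionless depth is z₀ = a√(2mV₀)/ℏ = 1.5 × √(6.260) = 3.753.
The even/odd transcendental equations gain one root per π/2 in z₀, giving N = 1 + ⌊2z₀/π⌋ = 1 + ⌊2.389⌋ = 3.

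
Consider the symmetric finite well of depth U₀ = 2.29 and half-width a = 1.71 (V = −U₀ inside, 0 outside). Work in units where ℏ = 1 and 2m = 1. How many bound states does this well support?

The dimensionless depth is z₀ = a√(2mU₀)/ℏ = 1.71 × √(2.290) = 2.588.
The even/odd transcendental equations gain one root per π/2 in z₀, giving N = 1 + ⌊2z₀/π⌋ = 1 + ⌊1.647⌋ = 2.

N = 2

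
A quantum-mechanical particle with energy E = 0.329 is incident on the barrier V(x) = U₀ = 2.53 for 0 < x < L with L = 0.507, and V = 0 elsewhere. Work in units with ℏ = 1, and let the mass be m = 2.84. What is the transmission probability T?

T = 0.0504

Since E < U₀ the interior solution is evanescent with decay constant κ = √(2m(U₀ − E))/ℏ = 3.536.
κL = 1.793, sinh(κL) = 2.919.
The exact tunnelling result is T⁻¹ = 1 + U₀² sinh²(κL) / [4E(U₀ − E)] = 19.83, so T = 0.0504.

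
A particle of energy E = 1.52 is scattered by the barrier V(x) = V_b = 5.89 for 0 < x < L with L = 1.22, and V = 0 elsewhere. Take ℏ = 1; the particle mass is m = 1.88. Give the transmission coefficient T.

E < V_b: inside the barrier ψ ∝ e^{±κx} with κ = √(2m(V_b − E))/ℏ = 4.054.
κL = 4.945, sinh(κL) = 70.25.
Matching ψ, ψ′ at both faces gives T = [1 + V_b² sinh²(κL) / (4E(V_b − E))]⁻¹ = 1/6446 = 0.000155.

T = 0.000155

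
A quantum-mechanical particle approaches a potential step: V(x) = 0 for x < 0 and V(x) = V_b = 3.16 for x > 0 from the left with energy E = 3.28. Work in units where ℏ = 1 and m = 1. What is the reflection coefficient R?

The wavenumbers are k₁ = √(2mE)/ℏ = 2.561 on the left and k₂ = √(2m(E − V_b))/ℏ = 0.4899 on the right.
Matching ψ and ψ′ at x = 0 gives r = (k₁ − k₂)/(k₁ + k₂), so R = r² = 0.4609 and T = 1 − R = 0.5391.

R = 0.461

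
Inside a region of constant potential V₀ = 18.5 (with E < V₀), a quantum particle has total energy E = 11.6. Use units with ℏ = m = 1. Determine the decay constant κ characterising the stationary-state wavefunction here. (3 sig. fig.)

Since E < V₀ the TISE in this region is ψ'' = κ²ψ with κ = √(2m(V₀ − E))/ℏ.
κ = √(2 × 1 × 6.9) = 3.715.

κ = 3.71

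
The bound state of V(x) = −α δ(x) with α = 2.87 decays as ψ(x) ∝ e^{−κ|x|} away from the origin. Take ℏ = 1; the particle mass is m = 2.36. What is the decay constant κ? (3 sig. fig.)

κ = 6.77

Integrating the TISE across x = 0 gives the cusp condition ψ'(0⁺) − ψ'(0⁻) = −(2mα/ℏ²)ψ(0).
With ψ ∝ e^{−κ|x|} this yields −2κ = −2mα/ℏ², so κ = mα/ℏ² = 6.773.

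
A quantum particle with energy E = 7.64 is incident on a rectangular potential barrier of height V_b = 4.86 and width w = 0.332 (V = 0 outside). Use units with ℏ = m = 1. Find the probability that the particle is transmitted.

Above the barrier the interior wavenumber is k₂ = √(2m(E − V_b))/ℏ = 2.358, giving phase k₂w = 0.7828.
T = [1 + V_b² sin²(k₂w) / (4E(E − V_b))]⁻¹ = 1/1.138 = 0.879.

T = 0.879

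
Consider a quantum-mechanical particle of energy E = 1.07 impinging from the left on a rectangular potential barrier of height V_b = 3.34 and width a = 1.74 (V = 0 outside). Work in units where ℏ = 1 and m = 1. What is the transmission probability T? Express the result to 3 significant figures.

T = 0.00210

E < V_b: inside the barrier ψ ∝ e^{±κx} with κ = √(2m(V_b − E))/ℏ = 2.131.
κa = 3.707, sinh(κa) = 20.36.
The exact tunnelling result is T⁻¹ = 1 + V_b² sinh²(κa) / [4E(V_b − E)] = 477.1, so T = 0.00210.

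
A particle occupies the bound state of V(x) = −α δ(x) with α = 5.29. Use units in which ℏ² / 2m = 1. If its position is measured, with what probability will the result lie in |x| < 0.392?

P = 0.874

The normalised bound state is ψ = √κ e^{−κ|x|} with κ = mα/ℏ² = 2.645.
P(|x| < d) = ∫_{−d}^{d} κ e^{−2κ|x|} dx = 1 − e^{−2κd} = 1 − e^{−2.074} = 0.8743.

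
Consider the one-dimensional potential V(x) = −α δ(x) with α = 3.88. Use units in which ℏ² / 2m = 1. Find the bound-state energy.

E = -3.76

The bound state is ψ(x) = √κ e^{−κ|x|}. The derivative jump ψ'(0⁺) − ψ'(0⁻) = −(2mα/ℏ²)ψ(0) fixes κ = mα/ℏ² = 1.940.
Then E = −ℏ²κ²/(2m) = −mα²/(2ℏ²) = -3.764.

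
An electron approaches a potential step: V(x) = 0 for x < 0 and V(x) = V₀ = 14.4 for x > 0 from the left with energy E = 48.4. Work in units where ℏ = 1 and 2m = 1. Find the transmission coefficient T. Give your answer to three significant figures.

T = 0.992

The wavenumbers are k₁ = √(2mE)/ℏ = 6.957 on the left and k₂ = √(2m(E − V₀))/ℏ = 5.831 on the right.
Matching ψ and ψ′ at x = 0 gives r = (k₁ − k₂)/(k₁ + k₂), so R = r² = 0.007754 and T = 1 − R = 0.9922.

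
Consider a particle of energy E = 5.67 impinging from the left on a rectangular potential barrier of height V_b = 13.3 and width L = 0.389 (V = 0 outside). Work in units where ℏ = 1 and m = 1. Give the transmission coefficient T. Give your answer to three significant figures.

E < V_b: inside the barrier ψ ∝ e^{±κx} with κ = √(2m(V_b − E))/ℏ = 3.906.
κL = 1.520, sinh(κL) = 2.176.
The exact tunnelling result is T⁻¹ = 1 + V_b² sinh²(κL) / [4E(V_b − E)] = 5.839, so T = 0.171.

T = 0.171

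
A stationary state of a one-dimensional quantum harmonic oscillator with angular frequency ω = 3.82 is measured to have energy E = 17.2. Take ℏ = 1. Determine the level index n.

E_n = ℏω(n + ½) ⇒ n = E/(ℏω) − ½ = 17.2/3.82 − 0.5 = 4.003 → n = 4.

n = 4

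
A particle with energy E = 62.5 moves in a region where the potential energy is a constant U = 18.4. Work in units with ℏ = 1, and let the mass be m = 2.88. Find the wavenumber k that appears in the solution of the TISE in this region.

With E > U the solution is oscillatory, ψ ∝ e^{±ikx} with k = √(2m(E − U))/ℏ.
k = √(2 × 2.88 × 44.1) = 15.94.

k = 15.9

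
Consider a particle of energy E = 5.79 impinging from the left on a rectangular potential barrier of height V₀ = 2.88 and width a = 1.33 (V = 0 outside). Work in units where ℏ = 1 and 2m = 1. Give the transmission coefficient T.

T = 0.933

Above the barrier the interior wavenumber is k₂ = √(2m(E − V₀))/ℏ = 1.706, giving phase k₂a = 2.269.
T = [1 + V₀² sin²(k₂a) / (4E(E − V₀))]⁻¹ = 1/1.072 = 0.933.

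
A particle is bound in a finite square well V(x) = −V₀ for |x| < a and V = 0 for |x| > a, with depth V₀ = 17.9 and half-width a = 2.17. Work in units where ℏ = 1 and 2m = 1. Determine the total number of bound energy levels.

Define the well-strength parameter z₀ = (a/ℏ)√(2mV₀) = 2.17 × √(2·0.5·17.9) = 9.181.
A new bound state (alternating even/odd) appears each time z₀ passes a multiple of π/2, so N = ⌊2z₀/π⌋ + 1 = ⌊5.845⌋ + 1 = 6.

N = 6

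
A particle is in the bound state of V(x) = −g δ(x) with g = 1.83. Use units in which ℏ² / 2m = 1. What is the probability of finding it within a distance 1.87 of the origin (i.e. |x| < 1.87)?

The normalised bound state is ψ = √κ e^{−κ|x|} with κ = mg/ℏ² = 0.9150.
P(|x| < d) = ∫_{−d}^{d} κ e^{−2κ|x|} dx = 1 − e^{−2κd} = 1 − e^{−3.422} = 0.9674.

P = 0.967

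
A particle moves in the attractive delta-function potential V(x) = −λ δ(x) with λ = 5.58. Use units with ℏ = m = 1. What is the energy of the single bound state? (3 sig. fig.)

E = -15.6

For x ≠ 0 the bound state is ψ ∝ e^{−κ|x|}; integrating the TISE across the delta gives the cusp condition 2κ = 2mλ/ℏ², so κ = 5.580.
Then E = −ℏ²κ²/(2m) = −mλ²/(2ℏ²) = -15.57.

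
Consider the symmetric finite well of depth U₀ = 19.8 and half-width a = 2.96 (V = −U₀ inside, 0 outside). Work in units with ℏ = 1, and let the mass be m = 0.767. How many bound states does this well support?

N = 11

Define the well-strength parameter z₀ = (a/ℏ)√(2mU₀) = 2.96 × √(2·0.767·19.8) = 16.31.
The even/odd transcendental equations gain one root per π/2 in z₀, giving N = 1 + ⌊2z₀/π⌋ = 1 + ⌊10.39⌋ = 11.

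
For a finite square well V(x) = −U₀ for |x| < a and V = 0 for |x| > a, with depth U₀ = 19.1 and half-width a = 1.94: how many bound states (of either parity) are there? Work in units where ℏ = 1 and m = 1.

N = 8

Define the well-strength parameter z₀ = (a/ℏ)√(2mU₀) = 1.94 × √(2·1·19.1) = 11.99.
The even/odd transcendental equations gain one root per π/2 in z₀, giving N = 1 + ⌊2z₀/π⌋ = 1 + ⌊7.633⌋ = 8.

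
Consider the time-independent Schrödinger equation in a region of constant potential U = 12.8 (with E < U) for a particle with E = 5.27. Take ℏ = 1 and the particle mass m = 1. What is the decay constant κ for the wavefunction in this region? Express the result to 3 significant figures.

Since E < U the TISE in this region is ψ'' = κ²ψ with κ = √(2m(U − E))/ℏ.
κ = √(2 × 1 × 7.53) = 3.881.

κ = 3.88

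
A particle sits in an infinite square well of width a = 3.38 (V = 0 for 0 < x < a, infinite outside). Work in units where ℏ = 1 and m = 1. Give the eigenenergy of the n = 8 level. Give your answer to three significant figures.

E = 27.6

Requiring ψ(0) = ψ(a) = 0 quantises k = nπ/a, hence E_n = ℏ²k²/2m = n²π²ℏ²/(2ma²).
E_8 = 8² × π² / (2 × 1 × 3.38²) = 27.64.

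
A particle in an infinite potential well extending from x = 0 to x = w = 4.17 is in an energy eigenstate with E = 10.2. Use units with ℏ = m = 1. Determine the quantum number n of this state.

From E_n = n²π²ℏ²/(2mw²) invert to n = √(2mw²E)/(πℏ).
n = (4.17/π) × √(2 × 1 × 10.2) = 5.995 → n = 6.

n = 6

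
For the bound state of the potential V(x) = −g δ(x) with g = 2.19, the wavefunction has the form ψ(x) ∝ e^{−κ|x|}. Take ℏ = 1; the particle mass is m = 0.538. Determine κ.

Integrating the TISE across x = 0 gives the cusp condition ψ'(0⁺) − ψ'(0⁻) = −(2mg/ℏ²)ψ(0).
With ψ ∝ e^{−κ|x|} this yields −2κ = −2mg/ℏ², so κ = mg/ℏ² = 1.178.

κ = 1.18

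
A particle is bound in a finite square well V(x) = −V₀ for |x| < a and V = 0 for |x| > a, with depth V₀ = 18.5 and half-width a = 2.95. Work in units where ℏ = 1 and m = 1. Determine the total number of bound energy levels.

The dimensionless depth is z₀ = a√(2mV₀)/ℏ = 2.95 × √(37.00) = 17.94.
A new bound state (alternating even/odd) appears each time z₀ passes a multiple of π/2, so N = ⌊2z₀/π⌋ + 1 = ⌊11.42⌋ + 1 = 12.

N = 12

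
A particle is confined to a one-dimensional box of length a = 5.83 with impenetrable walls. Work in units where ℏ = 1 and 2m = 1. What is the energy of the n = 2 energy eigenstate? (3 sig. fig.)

E = 1.16

Requiring ψ(0) = ψ(a) = 0 quantises k = nπ/a, hence E_n = ℏ²k²/2m = n²π²ℏ²/(2ma²).
E_2 = 2² × π² / (2 × 0.5 × 5.83²) = 1.162.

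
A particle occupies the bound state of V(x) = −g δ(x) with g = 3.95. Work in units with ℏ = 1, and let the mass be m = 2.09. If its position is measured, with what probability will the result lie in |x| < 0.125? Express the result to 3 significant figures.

The normalised bound state is ψ = √κ e^{−κ|x|} with κ = mg/ℏ² = 8.256.
P(|x| < d) = ∫_{−d}^{d} κ e^{−2κ|x|} dx = 1 − e^{−2κd} = 1 − e^{−2.064} = 0.8730.

P = 0.873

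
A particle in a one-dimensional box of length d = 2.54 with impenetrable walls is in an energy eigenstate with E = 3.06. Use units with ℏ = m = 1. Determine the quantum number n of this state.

From E_n = n²π²ℏ²/(2md²) invert to n = √(2md²E)/(πℏ).
n = (2.54/π) × √(2 × 1 × 3.06) = 2.000 → n = 2.

n = 2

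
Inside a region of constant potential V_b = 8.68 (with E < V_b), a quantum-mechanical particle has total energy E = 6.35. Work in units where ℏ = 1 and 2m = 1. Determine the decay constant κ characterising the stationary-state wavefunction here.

Since E < V_b the TISE in this region is ψ'' = κ²ψ with κ = √(2m(V_b − E))/ℏ.
κ = √(2 × 0.5 × 2.33) = 1.526.

κ = 1.53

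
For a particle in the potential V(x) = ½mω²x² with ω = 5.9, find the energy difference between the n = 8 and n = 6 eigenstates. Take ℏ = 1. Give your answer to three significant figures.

ΔE = 11.8

E_n = ℏω(n + ½), so ΔE = (8 − 6) ℏω = 2 × 5.9 = 11.80.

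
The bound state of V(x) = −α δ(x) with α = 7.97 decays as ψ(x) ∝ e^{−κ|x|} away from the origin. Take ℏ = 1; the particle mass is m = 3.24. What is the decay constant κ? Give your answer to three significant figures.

Integrating the TISE across x = 0 gives the cusp condition ψ'(0⁺) − ψ'(0⁻) = −(2mα/ℏ²)ψ(0).
With ψ ∝ e^{−κ|x|} this yields −2κ = −2mα/ℏ², so κ = mα/ℏ² = 25.82.

κ = 25.8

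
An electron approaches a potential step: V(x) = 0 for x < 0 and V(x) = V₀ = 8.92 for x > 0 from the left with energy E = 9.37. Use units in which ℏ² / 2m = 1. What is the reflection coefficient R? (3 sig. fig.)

R = 0.410

On each side the TISE gives plane waves with k = √(2m(E − V))/ℏ: k₁ = √(2·½·9.37) = 3.061, k₂ = √(2·½·0.45) = 0.6708.
Continuity of ψ and ψ′ at the step yields the reflection amplitude r = (k₁ − k₂)/(k₁ + k₂) = 0.6405; thus R = |r|² = 0.4102, T = 0.5898.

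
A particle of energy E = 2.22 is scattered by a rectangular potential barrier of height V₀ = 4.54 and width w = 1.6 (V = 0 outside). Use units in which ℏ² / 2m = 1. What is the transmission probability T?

T = 0.0301

E < V₀: inside the barrier ψ ∝ e^{±κx} with κ = √(2m(V₀ − E))/ℏ = 1.523.
κw = 2.437, sinh(κw) = 5.676.
Matching ψ, ψ′ at both faces gives T = [1 + V₀² sinh²(κw) / (4E(V₀ − E))]⁻¹ = 1/33.23 = 0.0301.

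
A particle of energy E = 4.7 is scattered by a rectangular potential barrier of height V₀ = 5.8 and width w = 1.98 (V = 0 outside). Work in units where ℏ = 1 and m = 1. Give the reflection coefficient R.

E < V₀: inside the barrier ψ ∝ e^{±κx} with κ = √(2m(V₀ − E))/ℏ = 1.483.
κw = 2.937, sinh(κw) = 9.401.
The exact tunnelling result is T⁻¹ = 1 + V₀² sinh²(κw) / [4E(V₀ − E)] = 144.8, so T = 0.00691.
R = 1 − T = 0.993.

R = 0.993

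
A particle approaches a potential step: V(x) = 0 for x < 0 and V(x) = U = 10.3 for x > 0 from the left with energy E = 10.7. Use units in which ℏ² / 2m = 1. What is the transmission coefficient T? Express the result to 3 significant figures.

On each side the TISE gives plane waves with k = √(2m(E − V))/ℏ: k₁ = √(2·½·10.7) = 3.271, k₂ = √(2·½·0.4) = 0.6325.
Matching ψ and ψ′ at x = 0 gives r = (k₁ − k₂)/(k₁ + k₂), so R = r² = 0.4569 and T = 1 − R = 0.5431.

T = 0.543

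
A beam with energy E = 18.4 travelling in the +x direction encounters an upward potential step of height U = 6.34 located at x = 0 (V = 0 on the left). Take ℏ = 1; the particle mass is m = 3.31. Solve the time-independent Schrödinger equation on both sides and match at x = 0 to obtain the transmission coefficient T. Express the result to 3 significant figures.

The wavenumbers are k₁ = √(2mE)/ℏ = 11.04 on the left and k₂ = √(2m(E − U))/ℏ = 8.935 on the right.
Continuity of ψ and ψ′ at the step yields the reflection amplitude r = (k₁ − k₂)/(k₁ + k₂) = 0.1052; thus R = |r|² = 0.01107, T = 0.9889.

T = 0.989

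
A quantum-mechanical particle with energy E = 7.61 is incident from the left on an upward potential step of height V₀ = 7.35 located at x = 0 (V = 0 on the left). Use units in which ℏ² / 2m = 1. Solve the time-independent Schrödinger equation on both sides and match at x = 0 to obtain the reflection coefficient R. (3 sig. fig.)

R = 0.473

The wavenumbers are k₁ = √(2mE)/ℏ = 2.759 on the left and k₂ = √(2m(E − V₀))/ℏ = 0.5099 on the right.
Continuity of ψ and ψ′ at the step yields the reflection amplitude r = (k₁ − k₂)/(k₁ + k₂) = 0.6880; thus R = |r|² = 0.4733, T = 0.5267.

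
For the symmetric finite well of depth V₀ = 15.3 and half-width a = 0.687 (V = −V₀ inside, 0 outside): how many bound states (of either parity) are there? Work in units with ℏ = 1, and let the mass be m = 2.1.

N = 4

Define the well-strength parameter z₀ = (a/ℏ)√(2mV₀) = 0.687 × √(2·2.1·15.3) = 5.507.
The even/odd transcendental equations gain one root per π/2 in z₀, giving N = 1 + ⌊2z₀/π⌋ = 1 + ⌊3.506⌋ = 4.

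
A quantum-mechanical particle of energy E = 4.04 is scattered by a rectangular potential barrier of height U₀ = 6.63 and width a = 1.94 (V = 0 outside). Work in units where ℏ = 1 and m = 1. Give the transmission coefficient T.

T = 0.000557

Since E < U₀ the interior solution is evanescent with decay constant κ = √(2m(U₀ − E))/ℏ = 2.276.
κa = 4.415, sinh(κa) = 41.35.
Matching ψ, ψ′ at both faces gives T = [1 + U₀² sinh²(κa) / (4E(U₀ − E))]⁻¹ = 1/1797 = 0.000557.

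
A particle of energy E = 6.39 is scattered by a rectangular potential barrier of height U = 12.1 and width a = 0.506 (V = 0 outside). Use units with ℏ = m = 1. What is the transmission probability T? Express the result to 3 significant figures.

T = 0.122

Since E < U the interior solution is evanescent with decay constant κ = √(2m(U − E))/ℏ = 3.379.
κa = 1.710, sinh(κa) = 2.674.
The exact tunnelling result is T⁻¹ = 1 + U² sinh²(κa) / [4E(U − E)] = 8.172, so T = 0.122.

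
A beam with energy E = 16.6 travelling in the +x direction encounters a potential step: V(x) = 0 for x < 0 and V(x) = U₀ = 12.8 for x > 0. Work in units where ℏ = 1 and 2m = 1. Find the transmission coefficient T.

The wavenumbers are k₁ = √(2mE)/ℏ = 4.074 on the left and k₂ = √(2m(E − U₀))/ℏ = 1.949 on the right.
Continuity of ψ and ψ′ at the step yields the reflection amplitude r = (k₁ − k₂)/(k₁ + k₂) = 0.3528; thus R = |r|² = 0.1244, T = 0.8756.

T = 0.876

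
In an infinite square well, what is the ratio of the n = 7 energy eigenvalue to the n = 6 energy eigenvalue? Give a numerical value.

E_n = n²π²ℏ²/(2mL²) so the ratio is n₂²/n₁² = 49/36 = 1.36111.

1.36111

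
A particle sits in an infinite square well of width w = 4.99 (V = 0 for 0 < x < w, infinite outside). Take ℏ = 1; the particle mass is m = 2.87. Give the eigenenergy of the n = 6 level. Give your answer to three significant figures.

E = 2.49

The infinite-well eigenfunctions ψ_n = √(2/w) sin(nπx/w) vanish at both walls, giving E_n = n²π²ℏ²/(2mw²).
E_6 = 6² × π² / (2 × 2.87 × 4.99²) = 2.486.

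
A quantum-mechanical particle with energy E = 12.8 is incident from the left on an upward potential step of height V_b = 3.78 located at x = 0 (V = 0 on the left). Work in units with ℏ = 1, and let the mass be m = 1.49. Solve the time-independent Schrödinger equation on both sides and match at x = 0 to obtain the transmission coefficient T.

T = 0.992

The wavenumbers are k₁ = √(2mE)/ℏ = 6.176 on the left and k₂ = √(2m(E − V_b))/ℏ = 5.185 on the right.
Matching ψ and ψ′ at x = 0 gives r = (k₁ − k₂)/(k₁ + k₂), so R = r² = 0.007617 and T = 1 − R = 0.9924.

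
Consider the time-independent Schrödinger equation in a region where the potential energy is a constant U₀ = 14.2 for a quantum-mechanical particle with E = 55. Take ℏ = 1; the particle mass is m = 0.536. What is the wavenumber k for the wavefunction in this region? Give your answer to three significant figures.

With E > U₀ the solution is oscillatory, ψ ∝ e^{±ikx} with k = √(2m(E − U₀))/ℏ.
k = √(2 × 0.536 × 40.8) = 6.613.

k = 6.61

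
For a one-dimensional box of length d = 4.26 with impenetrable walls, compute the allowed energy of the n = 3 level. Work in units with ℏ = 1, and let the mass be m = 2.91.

The infinite-well eigenfunctions ψ_n = √(2/d) sin(nπx/d) vanish at both walls, giving E_n = n²π²ℏ²/(2md²).
E_3 = 3² × π² / (2 × 2.91 × 4.26²) = 0.8410.

E = 0.841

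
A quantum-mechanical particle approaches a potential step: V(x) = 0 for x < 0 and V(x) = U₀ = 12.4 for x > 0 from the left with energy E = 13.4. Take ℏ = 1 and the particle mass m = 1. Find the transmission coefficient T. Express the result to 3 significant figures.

On each side the TISE gives plane waves with k = √(2m(E − V))/ℏ: k₁ = √(2·1·13.4) = 5.177, k₂ = √(2·1·1) = 1.414.
Continuity of ψ and ψ′ at the step yields the reflection amplitude r = (k₁ − k₂)/(k₁ + k₂) = 0.5709; thus R = |r|² = 0.3259, T = 0.6741.

T = 0.674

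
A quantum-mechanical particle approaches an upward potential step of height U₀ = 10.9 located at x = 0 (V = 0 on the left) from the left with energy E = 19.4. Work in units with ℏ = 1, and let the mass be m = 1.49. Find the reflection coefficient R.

The wavenumbers are k₁ = √(2mE)/ℏ = 7.603 on the left and k₂ = √(2m(E − U₀))/ℏ = 5.033 on the right.
Continuity of ψ and ψ′ at the step yields the reflection amplitude r = (k₁ − k₂)/(k₁ + k₂) = 0.2034; thus R = |r|² = 0.04138, T = 0.9586.

R = 0.0414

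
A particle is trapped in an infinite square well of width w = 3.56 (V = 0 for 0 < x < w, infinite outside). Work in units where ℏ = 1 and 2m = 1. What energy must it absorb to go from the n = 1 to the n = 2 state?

E_n = n²π²ℏ²/(2mw²), so ΔE = (2² − 1²) π²ℏ²/(2mw²).
ΔE = 3 × π² / (2 × 0.5 × 3.56²) = 2.336.

ΔE = 2.34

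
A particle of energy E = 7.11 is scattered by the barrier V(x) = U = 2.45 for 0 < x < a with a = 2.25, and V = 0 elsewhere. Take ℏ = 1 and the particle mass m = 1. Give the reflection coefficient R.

R = 0.0137

Above the barrier the interior wavenumber is k₂ = √(2m(E − U))/ℏ = 3.053, giving phase k₂a = 6.869.
Matching at both interfaces gives T⁻¹ = 1 + U² sin²(k₂a) / [4E(E − U)] = 1.014, hence T = 0.986.
R = 1 − T = 0.0137.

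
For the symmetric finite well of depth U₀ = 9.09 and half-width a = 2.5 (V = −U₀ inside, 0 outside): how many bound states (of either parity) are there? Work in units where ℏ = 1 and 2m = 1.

Define the well-strength parameter z₀ = (a/ℏ)√(2mU₀) = 2.5 × √(2·0.5·9.09) = 7.537.
A new bound state (alternating even/odd) appears each time z₀ passes a multiple of π/2, so N = ⌊2z₀/π⌋ + 1 = ⌊4.798⌋ + 1 = 5.

N = 5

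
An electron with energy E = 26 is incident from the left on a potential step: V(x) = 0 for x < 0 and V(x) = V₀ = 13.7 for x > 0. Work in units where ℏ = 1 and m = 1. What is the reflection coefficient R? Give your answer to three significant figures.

On each side the TISE gives plane waves with k = √(2m(E − V))/ℏ: k₁ = √(2·1·26) = 7.211, k₂ = √(2·1·12.3) = 4.960.
Matching ψ and ψ′ at x = 0 gives r = (k₁ − k₂)/(k₁ + k₂), so R = r² = 0.03421 and T = 1 − R = 0.9658.

R = 0.0342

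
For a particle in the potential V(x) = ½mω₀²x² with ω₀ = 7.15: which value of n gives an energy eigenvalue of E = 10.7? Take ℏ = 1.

n = 1

E_n = ℏω₀(n + ½) ⇒ n = E/(ℏω₀) − ½ = 10.7/7.15 − 0.5 = 0.997 → n = 1.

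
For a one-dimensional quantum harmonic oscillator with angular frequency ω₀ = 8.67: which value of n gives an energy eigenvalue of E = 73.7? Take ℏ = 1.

Invert E_n = (n + ½)ℏω₀: n = E/ℏω₀ − ½ = 8.001, so n = 8.

n = 8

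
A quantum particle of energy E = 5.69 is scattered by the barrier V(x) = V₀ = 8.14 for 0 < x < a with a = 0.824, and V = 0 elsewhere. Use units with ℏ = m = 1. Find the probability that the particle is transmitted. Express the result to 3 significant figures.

E < V₀: inside the barrier ψ ∝ e^{±κx} with κ = √(2m(V₀ − E))/ℏ = 2.214.
κa = 1.824, sinh(κa) = 3.018.
The exact tunnelling result is T⁻¹ = 1 + V₀² sinh²(κa) / [4E(V₀ − E)] = 11.82, so T = 0.0846.

T = 0.0846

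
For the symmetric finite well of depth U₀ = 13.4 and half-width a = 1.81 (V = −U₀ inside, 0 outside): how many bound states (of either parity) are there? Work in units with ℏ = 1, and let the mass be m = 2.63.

N = 10

Define the well-strength parameter z₀ = (a/ℏ)√(2mU₀) = 1.81 × √(2·2.63·13.4) = 15.20.
A new bound state (alternating even/odd) appears each time z₀ passes a multiple of π/2, so N = ⌊2z₀/π⌋ + 1 = ⌊9.674⌋ + 1 = 10.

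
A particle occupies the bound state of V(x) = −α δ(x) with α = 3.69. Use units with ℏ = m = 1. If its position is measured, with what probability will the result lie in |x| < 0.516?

P = 0.978

The normalised bound state is ψ = √κ e^{−κ|x|} with κ = mα/ℏ² = 3.690.
P(|x| < d) = ∫_{−d}^{d} κ e^{−2κ|x|} dx = 1 − e^{−2κd} = 1 − e^{−3.808} = 0.9778.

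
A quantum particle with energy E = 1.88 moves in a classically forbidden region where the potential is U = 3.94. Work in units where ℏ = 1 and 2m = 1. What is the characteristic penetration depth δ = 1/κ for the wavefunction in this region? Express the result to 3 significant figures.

δ = 0.697

Since E < U the TISE in this region is ψ'' = κ²ψ with κ = √(2m(U − E))/ℏ.
κ = √(2 × 0.5 × 2.06) = 1.435. The penetration depth is δ = 1/κ = 0.697.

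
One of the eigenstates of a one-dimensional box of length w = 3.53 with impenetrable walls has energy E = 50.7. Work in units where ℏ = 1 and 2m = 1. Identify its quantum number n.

n = 8

For an infinite well E_n = n²π²ℏ²/(2mw²), so n = (w/πℏ)√(2mE).
n = (3.53/π) × √(2 × 0.5 × 50.7) = 8.001 → n = 8.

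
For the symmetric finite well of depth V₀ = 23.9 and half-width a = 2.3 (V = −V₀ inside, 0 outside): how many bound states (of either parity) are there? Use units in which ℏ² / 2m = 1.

The dimensionless depth is z₀ = a√(2mV₀)/ℏ = 2.3 × √(23.90) = 11.24.
The even/odd transcendental equations gain one root per π/2 in z₀, giving N = 1 + ⌊2z₀/π⌋ = 1 + ⌊7.158⌋ = 8.

N = 8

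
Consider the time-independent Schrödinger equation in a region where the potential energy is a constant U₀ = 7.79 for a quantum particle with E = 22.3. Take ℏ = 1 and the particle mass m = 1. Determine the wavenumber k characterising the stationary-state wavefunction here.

k = 5.39

With E > U₀ the solution is oscillatory, ψ ∝ e^{±ikx} with k = √(2m(E − U₀))/ℏ.
k = √(2 × 1 × 14.51) = 5.387.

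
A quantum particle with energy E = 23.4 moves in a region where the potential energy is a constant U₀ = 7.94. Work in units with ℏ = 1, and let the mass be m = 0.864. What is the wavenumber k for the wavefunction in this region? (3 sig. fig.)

k = 5.17

With E > U₀ the solution is oscillatory, ψ ∝ e^{±ikx} with k = √(2m(E − U₀))/ℏ.
k = √(2 × 0.864 × 15.46) = 5.169.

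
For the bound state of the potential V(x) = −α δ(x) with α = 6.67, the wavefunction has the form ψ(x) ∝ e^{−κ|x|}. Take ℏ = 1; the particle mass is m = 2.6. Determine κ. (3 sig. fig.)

κ = 17.3

Integrating the TISE across x = 0 gives the cusp condition ψ'(0⁺) − ψ'(0⁻) = −(2mα/ℏ²)ψ(0).
With ψ ∝ e^{−κ|x|} this yields −2κ = −2mα/ℏ², so κ = mα/ℏ² = 17.34.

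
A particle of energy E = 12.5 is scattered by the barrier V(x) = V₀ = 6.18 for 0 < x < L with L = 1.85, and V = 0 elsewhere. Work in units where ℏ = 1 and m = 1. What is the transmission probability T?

T = 0.990

E > V₀: inside the barrier k₂ = √(2m(E − V₀))/ℏ = 3.555, k₂L = 6.577.
Matching at both interfaces gives T⁻¹ = 1 + V₀² sin²(k₂L) / [4E(E − V₀)] = 1.010, hence T = 0.990.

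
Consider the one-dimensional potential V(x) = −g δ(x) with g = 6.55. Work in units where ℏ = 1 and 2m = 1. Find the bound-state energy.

E = -10.7

The bound state is ψ(x) = √κ e^{−κ|x|}. The derivative jump ψ'(0⁺) − ψ'(0⁻) = −(2mg/ℏ²)ψ(0) fixes κ = mg/ℏ² = 3.275.
Then E = −ℏ²κ²/(2m) = −mg²/(2ℏ²) = -10.73.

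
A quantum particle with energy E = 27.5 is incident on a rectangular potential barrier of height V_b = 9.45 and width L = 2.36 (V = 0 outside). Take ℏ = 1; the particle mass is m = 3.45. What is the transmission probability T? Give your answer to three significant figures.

T = 0.962

Above the barrier the interior wavenumber is k₂ = √(2m(E − V_b))/ℏ = 11.16, giving phase k₂L = 26.34.
Matching at both interfaces gives T⁻¹ = 1 + V_b² sin²(k₂L) / [4E(E − V_b)] = 1.039, hence T = 0.962.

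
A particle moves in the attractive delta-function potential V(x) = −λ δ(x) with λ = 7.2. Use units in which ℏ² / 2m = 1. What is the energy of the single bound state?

The bound state is ψ(x) = √κ e^{−κ|x|}. The derivative jump ψ'(0⁺) − ψ'(0⁻) = −(2mλ/ℏ²)ψ(0) fixes κ = mλ/ℏ² = 3.600.
Then E = −ℏ²κ²/(2m) = −mλ²/(2ℏ²) = -12.96.

E = -13.0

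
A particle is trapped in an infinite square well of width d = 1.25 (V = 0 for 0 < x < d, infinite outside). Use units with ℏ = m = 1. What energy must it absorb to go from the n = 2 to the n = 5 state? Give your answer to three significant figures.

E_n = n²π²ℏ²/(2md²), so ΔE = (5² − 2²) π²ℏ²/(2md²).
ΔE = 21 × π² / (2 × 1 × 1.25²) = 66.32.

ΔE = 66.3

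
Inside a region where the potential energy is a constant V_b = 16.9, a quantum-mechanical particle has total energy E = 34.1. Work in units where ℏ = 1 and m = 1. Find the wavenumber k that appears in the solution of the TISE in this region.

With E > V_b the solution is oscillatory, ψ ∝ e^{±ikx} with k = √(2m(E − V_b))/ℏ.
k = √(2 × 1 × 17.2) = 5.865.

k = 5.87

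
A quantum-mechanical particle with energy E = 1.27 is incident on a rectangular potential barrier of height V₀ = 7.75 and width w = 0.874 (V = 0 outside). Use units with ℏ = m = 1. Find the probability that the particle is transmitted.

E < V₀: inside the barrier ψ ∝ e^{±κx} with κ = √(2m(V₀ − E))/ℏ = 3.600.
κw = 3.146, sinh(κw) = 11.60.
Matching ψ, ψ′ at both faces gives T = [1 + V₀² sinh²(κw) / (4E(V₀ − E))]⁻¹ = 1/246.7 = 0.00405.

T = 0.00405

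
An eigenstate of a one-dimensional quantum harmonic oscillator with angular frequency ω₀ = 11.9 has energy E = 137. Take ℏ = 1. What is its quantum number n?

n = 11

Invert E_n = (n + ½)ℏω₀: n = E/ℏω₀ − ½ = 11.013, so n = 11.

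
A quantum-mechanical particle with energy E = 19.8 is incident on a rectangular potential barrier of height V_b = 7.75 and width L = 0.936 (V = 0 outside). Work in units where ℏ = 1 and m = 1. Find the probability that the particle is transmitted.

T = 0.942

E > V_b: inside the barrier k₂ = √(2m(E − V_b))/ℏ = 4.909, k₂L = 4.595.
Matching at both interfaces gives T⁻¹ = 1 + V_b² sin²(k₂L) / [4E(E − V_b)] = 1.062, hence T = 0.942.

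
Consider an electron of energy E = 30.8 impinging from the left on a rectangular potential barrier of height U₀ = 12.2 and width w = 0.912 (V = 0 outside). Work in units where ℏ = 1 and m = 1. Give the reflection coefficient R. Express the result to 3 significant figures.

R = 0.0275

E > U₀: inside the barrier k₂ = √(2m(E − U₀))/ℏ = 6.099, k₂w = 5.562.
T = [1 + U₀² sin²(k₂w) / (4E(E − U₀))]⁻¹ = 1/1.028 = 0.972.
R = 1 − T = 0.0275.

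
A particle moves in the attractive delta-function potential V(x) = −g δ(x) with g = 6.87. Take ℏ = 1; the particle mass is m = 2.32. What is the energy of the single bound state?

E = -54.7

The bound state is ψ(x) = √κ e^{−κ|x|}. The derivative jump ψ'(0⁺) − ψ'(0⁻) = −(2mg/ℏ²)ψ(0) fixes κ = mg/ℏ² = 15.94.
Then E = −ℏ²κ²/(2m) = −mg²/(2ℏ²) = -54.75.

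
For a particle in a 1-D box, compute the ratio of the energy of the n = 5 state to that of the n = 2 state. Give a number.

Since E_n ∝ n², the ratio is (5/2)² = 6.25.

6.25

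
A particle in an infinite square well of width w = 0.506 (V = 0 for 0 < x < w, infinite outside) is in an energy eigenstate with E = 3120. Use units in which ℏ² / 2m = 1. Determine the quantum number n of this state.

n = 9

From E_n = n²π²ℏ²/(2mw²) invert to n = √(2mw²E)/(πℏ).
n = (0.506/π) × √(2 × 0.5 × 3120) = 8.997 → n = 9.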